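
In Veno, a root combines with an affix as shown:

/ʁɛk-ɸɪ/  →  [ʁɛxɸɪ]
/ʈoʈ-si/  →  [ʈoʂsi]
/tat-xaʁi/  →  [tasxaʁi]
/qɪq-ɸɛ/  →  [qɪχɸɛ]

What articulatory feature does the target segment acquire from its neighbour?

manner

Comparing underlying and surface forms, /k/ → [x] is the alternation; the neighbouring /ɸ/ is constant.
The change stop → fricative matches the manner of the following /ɸ/, identifying this as manner assimilation.
The same holds elsewhere in the data: /ʈ/ → [ʂ] before /s/ (stop → fricative, matching a fricative); /t/ → [s] before /x/ (stop → fricative, matching a fricative); /q/ → [χ] before /ɸ/ (stop → fricative, matching a fricative) — only manner changes, and always toward the following segment.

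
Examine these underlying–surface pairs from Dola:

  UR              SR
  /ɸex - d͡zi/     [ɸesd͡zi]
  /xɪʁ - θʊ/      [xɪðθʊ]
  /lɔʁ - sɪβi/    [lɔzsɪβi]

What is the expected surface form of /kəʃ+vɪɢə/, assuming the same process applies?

[kəfvɪɢə]

The data show regressive place assimilation: /x/ → [s] before /d͡z/; /ʁ/ → [ð] before /θ/; /ʁ/ → [z] before /s/. In each pair only place changes, matching the following consonant, while manner and voice stay constant.
/ʃ/ is a voiceless postalveolar fricative. The following trigger /v/ is labiodental, so /ʃ/ must become labiodental as well.
Changing only its place to labiodental gives [f] — the voiceless labiodental fricative.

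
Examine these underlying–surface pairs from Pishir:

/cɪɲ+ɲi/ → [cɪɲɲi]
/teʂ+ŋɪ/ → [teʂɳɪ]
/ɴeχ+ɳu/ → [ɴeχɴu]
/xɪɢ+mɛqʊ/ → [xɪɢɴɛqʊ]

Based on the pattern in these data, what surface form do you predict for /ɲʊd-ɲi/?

[ɲʊdni]

The data show progressive place assimilation: /ŋ/ → [ɳ] after /ʂ/; /ɳ/ → [ɴ] after /χ/; /m/ → [ɴ] after /ɢ/. In each pair only place changes, matching the preceding consonant, while manner and voice stay constant.
No alternation appears in [cɪɲɲi]: there the adjacent consonants already agree in place (/ɲ/ and /ɲ/ are both palatal), so this form is consistent with the same rule.
The rule targets /ɲ/ (voiced palatal nasal), which sits after the trigger /d/ (alveolar).
A voiced alveolar nasal is [n], so the surface segment is [n].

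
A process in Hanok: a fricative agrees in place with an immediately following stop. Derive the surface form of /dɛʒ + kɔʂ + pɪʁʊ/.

[dɛɣkɔɸpɪʁʊ]

The rule targets /ʒ/ (voiced postalveolar fricative), which sits before the trigger /k/ (velar).
A voiced velar fricative is [ɣ], so the surface segment is [ɣ].
At the second juncture, /ʂ/ likewise becomes [ɸ] adjacent to /p/.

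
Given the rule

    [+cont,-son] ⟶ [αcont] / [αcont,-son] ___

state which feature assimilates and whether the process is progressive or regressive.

The rule copies [cont] (continuancy) from the environment onto the target fricatives; since [±cont] encodes the stop/fricative manner contrast, the assimilating dimension is manner.
Since the environment is written before the underscore, the trigger precedes the target; the direction is progressive.

progressive manner assimilation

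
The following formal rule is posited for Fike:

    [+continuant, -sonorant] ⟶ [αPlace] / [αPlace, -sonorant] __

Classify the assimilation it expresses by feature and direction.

progressive place assimilation

The shared variable α links the value of the place features (abbreviated [Place]) on the target to the same value on the neighbouring segment, so place is the feature that assimilates.
Since the environment is written before the underscore, the trigger precedes the target; the direction is progressive.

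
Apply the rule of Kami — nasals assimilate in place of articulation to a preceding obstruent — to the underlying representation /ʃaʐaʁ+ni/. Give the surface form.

The rule targets /n/ (voiced alveolar nasal), which sits after the trigger /ʁ/ (uvular).
A voiced uvular nasal is [ɴ], so the surface segment is [ɴ].

[ʃaʐaʁɴi]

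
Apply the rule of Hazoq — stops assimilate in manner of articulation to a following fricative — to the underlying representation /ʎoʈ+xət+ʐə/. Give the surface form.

The rule targets /ʈ/ (voiceless retroflex stop), which sits before the trigger /x/ (fricative).
Changing only its manner to fricative gives [ʂ] — the voiceless retroflex fricative.
At the second juncture, /t/ likewise becomes [s] adjacent to /ʐ/.

[ʎoʂxəsʐə]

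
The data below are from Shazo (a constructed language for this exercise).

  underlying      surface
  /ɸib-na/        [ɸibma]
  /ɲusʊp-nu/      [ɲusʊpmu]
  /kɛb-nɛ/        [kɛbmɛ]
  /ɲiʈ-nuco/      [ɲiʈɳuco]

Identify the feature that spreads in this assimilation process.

The segment that alternates is /n/, which surfaces as [m] when adjacent to /b/.
The change alveolar → bilabial matches the place of the preceding /b/, identifying this as place assimilation.
Checking the remaining alternations: /n/ → [m] after /p/ (alveolar → bilabial, matching bilabial); /n/ → [ɳ] after /ʈ/ (alveolar → retroflex, matching retroflex) — only place changes, and always toward the preceding segment.

place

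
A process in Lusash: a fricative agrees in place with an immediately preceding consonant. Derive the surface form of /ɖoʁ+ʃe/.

The rule targets /ʃ/ (voiceless postalveolar fricative), which sits after the trigger /ʁ/ (uvular).
A voiceless uvular fricative is [χ], so the surface segment is [χ].

[ɖoʁχe]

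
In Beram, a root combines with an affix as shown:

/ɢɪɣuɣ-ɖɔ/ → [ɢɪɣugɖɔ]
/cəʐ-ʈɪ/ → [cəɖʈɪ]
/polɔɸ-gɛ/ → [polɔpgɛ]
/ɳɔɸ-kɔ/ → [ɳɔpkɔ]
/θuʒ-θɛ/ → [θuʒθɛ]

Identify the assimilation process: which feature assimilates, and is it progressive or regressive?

regressive manner assimilation

Underlying /ɣ/ is realised as [g] next to /ɖ/; /ɖ/ itself does not change.
/ɣ/ is a fricative while /ɖ/ is a stop; the output [g] is a stop, matching the trigger — so the feature that spreads is manner.
Place and voice are unchanged, so the assimilation is partial, not total.
Checking the remaining alternations: /ʐ/ → [ɖ] before /ʈ/ (fricative → stop, matching a stop); /ɸ/ → [p] before /g/ (fricative → stop, matching a stop); /ɸ/ → [p] before /k/ (fricative → stop, matching a stop) — only manner changes, and always toward the following segment.
Nothing changes in [θuʒθɛ]: there the adjacent consonants already agree in manner (/ʒ/ and /θ/ are both fricatives), so this form is consistent with the same rule.
The trigger is the following segment, so the direction is regressive (anticipatory).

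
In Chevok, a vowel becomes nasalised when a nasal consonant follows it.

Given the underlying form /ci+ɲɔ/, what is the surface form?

[cĩɲɔ]

The vowel /i/ is adjacent to the following nasal /ɲ/, so it acquires [+nasal] and surfaces as [ĩ].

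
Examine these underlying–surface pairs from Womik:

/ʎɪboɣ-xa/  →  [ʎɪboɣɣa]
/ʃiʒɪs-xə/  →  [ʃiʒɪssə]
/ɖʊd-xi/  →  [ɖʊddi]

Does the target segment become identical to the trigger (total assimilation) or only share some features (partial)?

Underlying /x/ is realised as [d] next to /d/; /d/ itself does not change.
The output [d] is identical to the trigger /d/ — every feature (place, manner, voicing) has been copied — so this is total assimilation.
The remaining alternations confirm this: /x/ → [ɣ] after /ɣ/; /x/ → [s] after /s/ — in each case the output is a copy of the preceding consonant.

total assimilation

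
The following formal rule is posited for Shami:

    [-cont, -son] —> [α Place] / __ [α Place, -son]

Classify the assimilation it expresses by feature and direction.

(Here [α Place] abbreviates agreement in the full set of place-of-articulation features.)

The rule copies the place features (abbreviated [Place]) from the environment onto the target, so the assimilating feature is place.
The conditioning segment sits to the right of the focus bar, meaning the trigger follows the segment that changes — regressive assimilation.

regressive place assimilation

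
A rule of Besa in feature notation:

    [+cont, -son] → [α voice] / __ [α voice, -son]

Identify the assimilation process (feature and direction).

regressive voicing assimilation

The rule copies [voice] from the environment onto the target, so the assimilating feature is voicing.
The conditioning segment sits to the right of the focus bar, meaning the trigger follows the segment that changes — regressive assimilation.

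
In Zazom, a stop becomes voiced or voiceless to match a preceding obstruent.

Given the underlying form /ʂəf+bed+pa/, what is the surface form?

/b/ is a voiced bilabial stop. The preceding trigger /f/ is voiceless, so /b/ must become voiceless as well.
A voiceless bilabial stop is [p], so the surface segment is [p].
At the second juncture, /p/ likewise becomes [b] adjacent to /d/.

[ʂəfpedba]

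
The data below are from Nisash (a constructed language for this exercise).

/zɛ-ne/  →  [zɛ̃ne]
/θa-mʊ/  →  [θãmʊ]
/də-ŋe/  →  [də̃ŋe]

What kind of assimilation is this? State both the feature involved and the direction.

regressive nasality assimilation (vowel nasalisation)

The vowel /ɛ/ surfaces as nasalised [ɛ̃] next to the following nasal /n/ — it has acquired the [+nasal] feature of its neighbour.
Likewise in the remaining data: /a/ → [ã] before /m/; /ə/ → [ə̃] before /ŋ/ — each time a vowel is nasalised next to a following nasal.
Because the conditioning nasal is to the right of the vowel that changes, the process is regressive (anticipatory).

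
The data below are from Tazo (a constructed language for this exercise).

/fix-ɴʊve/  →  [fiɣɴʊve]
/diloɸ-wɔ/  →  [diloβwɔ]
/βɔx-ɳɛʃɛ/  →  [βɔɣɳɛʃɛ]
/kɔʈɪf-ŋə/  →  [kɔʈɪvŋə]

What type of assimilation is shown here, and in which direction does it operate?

Comparing underlying and surface forms, /x/ → [ɣ] is the alternation; the neighbouring /ɴ/ is constant.
/x/ is voiceless while /ɴ/ is voiced; the output [ɣ] is voiced, matching the trigger — so the feature that spreads is voicing.
Place and manner are unchanged, so the assimilation is partial, not total.
Checking the remaining alternations: /ɸ/ → [β] before /w/ (voiceless → voiced, matching voiced); /x/ → [ɣ] before /ɳ/ (voiceless → voiced, matching voiced); /f/ → [v] before /ŋ/ (voiceless → voiced, matching voiced) — only voicing changes, and always toward the following segment.
The trigger is the following segment, so the direction is regressive (anticipatory).

regressive voicing assimilation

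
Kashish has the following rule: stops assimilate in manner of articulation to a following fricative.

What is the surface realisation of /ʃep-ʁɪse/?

[ʃeɸʁɪse]

The rule targets /p/ (voiceless bilabial stop), which sits before the trigger /ʁ/ (fricative).
A voiceless bilabial fricative is [ɸ], so the surface segment is [ɸ].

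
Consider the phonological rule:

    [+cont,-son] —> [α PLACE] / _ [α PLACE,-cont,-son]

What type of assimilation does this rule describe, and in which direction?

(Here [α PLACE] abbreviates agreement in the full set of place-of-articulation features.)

regressive place assimilation

The rule copies the place features (abbreviated [PLACE]) from the environment onto the target, so the assimilating feature is place.
The conditioning segment sits to the right of the focus bar, meaning the trigger follows the segment that changes — regressive assimilation.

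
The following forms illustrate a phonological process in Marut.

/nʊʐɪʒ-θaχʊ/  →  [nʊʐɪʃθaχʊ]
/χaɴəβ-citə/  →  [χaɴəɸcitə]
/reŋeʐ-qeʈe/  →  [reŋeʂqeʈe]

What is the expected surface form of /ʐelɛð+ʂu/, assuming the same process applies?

The data show regressive voicing assimilation: /ʒ/ → [ʃ] before /θ/; /β/ → [ɸ] before /c/; /ʐ/ → [ʂ] before /q/. In each pair only voicing changes, matching the following consonant, while place and manner stay constant.
The rule targets /ð/ (voiced dental fricative), which sits before the trigger /ʂ/ (voiceless).
Changing only its voicing to voiceless gives [θ] — the voiceless dental fricative.

[ʐelɛθʂu]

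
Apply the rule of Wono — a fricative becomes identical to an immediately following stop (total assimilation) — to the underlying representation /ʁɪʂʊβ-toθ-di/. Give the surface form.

/β/ is the segment targeted by the rule; it sits immediately before /t/, so it assimilates completely and surfaces as [t].
The same rule applies at the second boundary: /θ/ → [d] next to /d/.

[ʁɪʂʊttoddi]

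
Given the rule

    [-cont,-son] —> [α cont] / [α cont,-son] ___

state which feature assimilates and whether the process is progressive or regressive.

The rule copies [cont] (continuancy) from the environment onto the target stops; since [±cont] encodes the stop/fricative manner contrast, the assimilating dimension is manner.
Since the environment is written before the underscore, the trigger precedes the target; the direction is progressive.

progressive manner assimilation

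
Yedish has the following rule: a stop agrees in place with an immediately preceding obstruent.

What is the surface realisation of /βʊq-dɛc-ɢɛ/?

The rule targets /d/ (voiced alveolar stop), which sits after the trigger /q/ (uvular).
Changing only its place to uvular gives [ɢ] — the voiced uvular stop.
At the second juncture, /ɢ/ likewise becomes [ɟ] adjacent to /c/.

[βʊqɢɛcɟɛ]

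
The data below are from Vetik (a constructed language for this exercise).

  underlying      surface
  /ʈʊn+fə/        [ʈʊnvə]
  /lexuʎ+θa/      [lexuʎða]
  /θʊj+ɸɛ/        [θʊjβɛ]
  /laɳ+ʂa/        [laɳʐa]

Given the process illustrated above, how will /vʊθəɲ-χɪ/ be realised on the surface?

The data show progressive voicing assimilation: /f/ → [v] after /n/; /θ/ → [ð] after /ʎ/; /ɸ/ → [β] after /j/; /ʂ/ → [ʐ] after /ɳ/. In each pair only voicing changes, matching the preceding consonant, while place and manner stay constant.
The rule targets /χ/ (voiceless uvular fricative), which sits after the trigger /ɲ/ (voiced).
The voiced uvular fricative is [ʁ], so /χ/ → [ʁ].

[vʊθəɲʁɪ]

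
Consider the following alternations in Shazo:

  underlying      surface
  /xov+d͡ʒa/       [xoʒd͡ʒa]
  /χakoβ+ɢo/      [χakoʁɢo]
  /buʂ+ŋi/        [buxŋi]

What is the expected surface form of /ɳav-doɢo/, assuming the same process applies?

[ɳazdoɢo]

The data show regressive place assimilation: /v/ → [ʒ] before /d͡ʒ/; /β/ → [ʁ] before /ɢ/; /ʂ/ → [x] before /ŋ/. In each pair only place changes, matching the following consonant, while manner and voice stay constant.
/v/ is a voiced labiodental fricative. The following trigger /d/ is alveolar, so /v/ must become alveolar as well.
A voiced alveolar fricative is [z], so the surface segment is [z].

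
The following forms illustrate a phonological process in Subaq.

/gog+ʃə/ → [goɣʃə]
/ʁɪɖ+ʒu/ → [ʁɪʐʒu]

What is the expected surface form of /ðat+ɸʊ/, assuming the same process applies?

The data show regressive manner assimilation: /g/ → [ɣ] before /ʃ/; /ɖ/ → [ʐ] before /ʒ/. In each pair only manner changes, matching the following consonant, while place and voice stay constant.
The rule targets /t/ (voiceless alveolar stop), which sits before the trigger /ɸ/ (fricative).
The voiceless alveolar fricative is [s], so /t/ → [s].

[ðasɸʊ]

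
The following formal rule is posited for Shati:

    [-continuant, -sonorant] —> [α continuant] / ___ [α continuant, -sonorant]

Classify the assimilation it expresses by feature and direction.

regressive manner assimilation

The rule copies [continuant] (continuancy) from the environment onto the target stops; since [±continuant] encodes the stop/fricative manner contrast, the assimilating dimension is manner.
Since the environment is written after the underscore, the trigger follows the target; the direction is regressive.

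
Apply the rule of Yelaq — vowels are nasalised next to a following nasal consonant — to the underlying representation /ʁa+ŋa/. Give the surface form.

[ʁãŋa]

The vowel /a/ is adjacent to the following nasal /ŋ/, so it acquires [+nasal] and surfaces as [ã].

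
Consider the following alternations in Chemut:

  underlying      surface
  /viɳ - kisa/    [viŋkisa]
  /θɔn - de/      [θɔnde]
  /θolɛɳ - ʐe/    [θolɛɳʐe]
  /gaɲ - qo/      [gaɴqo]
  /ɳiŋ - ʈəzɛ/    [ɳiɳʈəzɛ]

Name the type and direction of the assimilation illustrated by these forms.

regressive place assimilation

The segment that alternates is /ɳ/, which surfaces as [ŋ] when adjacent to /k/.
/ɳ/ is retroflex while /k/ is velar; the output [ŋ] is velar, matching the trigger — so the feature that spreads is place.
Manner and voice are unchanged, so the assimilation is partial, not total.
The other alternating forms pattern the same way: /ɲ/ → [ɴ] before /q/ (palatal → uvular, matching uvular); /ŋ/ → [ɳ] before /ʈ/ (velar → retroflex, matching retroflex) — only place changes, and always toward the following segment.
No alternation appears in [θɔnde], [θolɛɳʐe]: there the adjacent consonants already agree in place (/n/ and /d/ are both alveolar; /ɳ/ and /ʐ/ are both retroflex), so these forms are consistent with the same rule.
Since the segment that changes precedes the conditioning segment, the assimilation is regressive.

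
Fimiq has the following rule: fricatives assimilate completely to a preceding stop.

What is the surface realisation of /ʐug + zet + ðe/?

/z/ is the segment targeted by the rule; it sits immediately after /g/, so it assimilates completely and surfaces as [g].
The same rule applies at the second boundary: /ð/ → [t] next to /t/.

[ʐuggette]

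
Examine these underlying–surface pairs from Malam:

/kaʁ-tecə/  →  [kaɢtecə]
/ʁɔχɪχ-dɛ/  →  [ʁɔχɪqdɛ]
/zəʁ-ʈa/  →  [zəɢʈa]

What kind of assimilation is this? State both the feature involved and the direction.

regressive manner assimilation

The segment that alternates is /ʁ/, which surfaces as [ɢ] when adjacent to /t/.
The change fricative → stop matches the manner of the following /t/, identifying this as manner assimilation.
Place and voice are unchanged, so the assimilation is partial, not total.
Checking the remaining alternations: /χ/ → [q] before /d/ (fricative → stop, matching a stop); /ʁ/ → [ɢ] before /ʈ/ (fricative → stop, matching a stop) — only manner changes, and always toward the following segment.
Since the segment that changes precedes the conditioning segment, the assimilation is regressive.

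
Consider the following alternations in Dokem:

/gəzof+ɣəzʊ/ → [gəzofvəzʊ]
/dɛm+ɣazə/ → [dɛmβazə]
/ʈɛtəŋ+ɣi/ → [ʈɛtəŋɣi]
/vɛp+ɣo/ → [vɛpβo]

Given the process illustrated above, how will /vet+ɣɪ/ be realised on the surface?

[vetzɪ]

The data show progressive place assimilation: /ɣ/ → [v] after /f/; /ɣ/ → [β] after /m/; /ɣ/ → [β] after /p/. In each pair only place changes, matching the preceding consonant, while manner and voice stay constant.
Nothing changes in [ʈɛtəŋɣi]: there the adjacent consonants already agree in place (/ɣ/ and /ŋ/ are both velar), so this form is consistent with the same rule.
/ɣ/ is a voiced velar fricative. The preceding trigger /t/ is alveolar, so /ɣ/ must become alveolar as well.
Changing only its place to alveolar gives [z] — the voiced alveolar fricative.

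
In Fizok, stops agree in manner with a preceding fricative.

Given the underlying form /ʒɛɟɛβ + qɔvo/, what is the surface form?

/q/ is a voiceless uvular stop. The preceding trigger /β/ is a fricative, so /q/ must become a fricative as well.
A voiceless uvular fricative is [χ], so the surface segment is [χ].

[ʒɛɟɛβχɔvo]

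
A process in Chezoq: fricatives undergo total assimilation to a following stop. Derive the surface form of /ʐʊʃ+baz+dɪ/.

[ʐʊbbaddɪ]

/ʃ/ is the segment targeted by the rule; it sits immediately before /b/, so it assimilates completely and surfaces as [b].
The same rule applies at the second boundary: /z/ → [d] next to /d/.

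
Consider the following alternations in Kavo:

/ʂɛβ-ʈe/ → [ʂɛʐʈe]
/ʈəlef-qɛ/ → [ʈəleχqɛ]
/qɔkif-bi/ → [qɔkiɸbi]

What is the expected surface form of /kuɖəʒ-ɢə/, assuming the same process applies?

[kuɖəʁɢə]

The data show regressive place assimilation: /β/ → [ʐ] before /ʈ/; /f/ → [χ] before /q/; /f/ → [ɸ] before /b/. In each pair only place changes, matching the following consonant, while manner and voice stay constant.
/ʒ/ is a voiced postalveolar fricative. The following trigger /ɢ/ is uvular, so /ʒ/ must become uvular as well.
A voiced uvular fricative is [ʁ], so the surface segment is [ʁ].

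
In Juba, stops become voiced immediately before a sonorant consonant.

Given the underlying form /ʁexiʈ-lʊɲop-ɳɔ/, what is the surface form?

[ʁexiɖlʊɲobɳɔ]

/ʈ/ is a voiceless retroflex stop. The following trigger /l/ is voiced, so /ʈ/ must become voiced as well.
A voiced retroflex stop is [ɖ], so the surface segment is [ɖ].
At the second juncture, /p/ likewise becomes [b] adjacent to /ɳ/.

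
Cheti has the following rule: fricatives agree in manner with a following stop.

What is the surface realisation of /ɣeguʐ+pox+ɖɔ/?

The rule targets /ʐ/ (voiced retroflex fricative), which sits before the trigger /p/ (stop).
Changing only its manner to stop gives [ɖ] — the voiced retroflex stop.
The same rule applies at the second boundary: /x/ → [k] next to /ɖ/.

[ɣeguɖpokɖɔ]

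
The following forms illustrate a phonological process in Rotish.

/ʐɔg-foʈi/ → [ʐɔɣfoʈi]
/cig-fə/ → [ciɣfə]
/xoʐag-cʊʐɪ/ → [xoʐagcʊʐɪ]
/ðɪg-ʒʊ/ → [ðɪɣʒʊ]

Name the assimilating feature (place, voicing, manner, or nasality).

manner

The segment that alternates is /g/, which surfaces as [ɣ] when adjacent to /f/.
The change stop → fricative matches the manner of the following /f/, identifying this as manner assimilation.
Checking the remaining alternation: /g/ → [ɣ] before /ʒ/ (stop → fricative, matching a fricative) — only manner changes, and always toward the following segment.
Nothing changes in [xoʐagcʊʐɪ]: there the adjacent consonants already agree in manner (/g/ and /c/ are both stops), so this form is consistent with the same rule.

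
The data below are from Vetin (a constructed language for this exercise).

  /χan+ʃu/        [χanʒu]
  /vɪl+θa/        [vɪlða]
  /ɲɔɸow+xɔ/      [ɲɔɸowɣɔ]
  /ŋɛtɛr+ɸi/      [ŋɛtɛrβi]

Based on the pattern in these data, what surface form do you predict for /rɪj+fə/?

The data show progressive voicing assimilation: /ʃ/ → [ʒ] after /n/; /θ/ → [ð] after /l/; /x/ → [ɣ] after /w/; /ɸ/ → [β] after /r/. In each pair only voicing changes, matching the preceding consonant, while place and manner stay constant.
The rule targets /f/ (voiceless labiodental fricative), which sits after the trigger /j/ (voiced).
The voiced labiodental fricative is [v], so /f/ → [v].

[rɪjvə]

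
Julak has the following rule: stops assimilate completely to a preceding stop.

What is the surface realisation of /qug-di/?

[quggi]

/d/ is the segment targeted by the rule; it sits immediately after /g/, so it assimilates completely and surfaces as [g].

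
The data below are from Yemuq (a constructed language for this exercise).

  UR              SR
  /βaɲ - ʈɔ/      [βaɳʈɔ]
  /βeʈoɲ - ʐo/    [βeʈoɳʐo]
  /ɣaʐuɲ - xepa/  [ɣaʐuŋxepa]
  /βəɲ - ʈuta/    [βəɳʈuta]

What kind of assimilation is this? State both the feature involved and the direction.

regressive place assimilation

Underlying /ɲ/ is realised as [ɳ] next to /ʈ/; /ʈ/ itself does not change.
/ɲ/ is palatal while /ʈ/ is retroflex; the output [ɳ] is retroflex, matching the trigger — so the feature that spreads is place.
Manner and voice are unchanged, so the assimilation is partial, not total.
Checking the remaining alternations: /ɲ/ → [ɳ] before /ʐ/ (palatal → retroflex, matching retroflex); /ɲ/ → [ŋ] before /x/ (palatal → velar, matching velar) — only place changes, and always toward the following segment.
Since the segment that changes precedes the conditioning segment, the assimilation is regressive.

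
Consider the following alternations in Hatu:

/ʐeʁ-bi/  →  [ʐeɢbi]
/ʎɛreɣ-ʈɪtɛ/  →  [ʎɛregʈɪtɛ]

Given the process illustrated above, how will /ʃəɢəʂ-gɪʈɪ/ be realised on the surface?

[ʃəɢəʈgɪʈɪ]

The data show regressive manner assimilation: /ʁ/ → [ɢ] before /b/; /ɣ/ → [g] before /ʈ/. In each pair only manner changes, matching the following consonant, while place and voice stay constant.
/ʂ/ is a voiceless retroflex fricative. The following trigger /g/ is a stop, so /ʂ/ must become a stop as well.
A voiceless retroflex stop is [ʈ], so the surface segment is [ʈ].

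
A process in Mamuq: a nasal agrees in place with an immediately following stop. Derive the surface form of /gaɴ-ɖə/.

[gaɳɖə]

The rule targets /ɴ/ (voiced uvular nasal), which sits before the trigger /ɖ/ (retroflex).
The voiced retroflex nasal is [ɳ], so /ɴ/ → [ɳ].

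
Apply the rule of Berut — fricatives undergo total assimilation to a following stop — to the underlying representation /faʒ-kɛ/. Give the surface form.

[fakkɛ]

/ʒ/ is the segment targeted by the rule; it sits immediately before /k/, so it assimilates completely and surfaces as [k].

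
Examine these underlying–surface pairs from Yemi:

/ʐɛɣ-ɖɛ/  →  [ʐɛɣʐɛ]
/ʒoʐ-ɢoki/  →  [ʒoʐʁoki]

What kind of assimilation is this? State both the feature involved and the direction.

The segment that alternates is /ɖ/, which surfaces as [ʐ] when adjacent to /ɣ/.
The change stop → fricative matches the manner of the preceding /ɣ/, identifying this as manner assimilation.
Place and voice are unchanged, so the assimilation is partial, not total.
Checking the remaining alternation: /ɢ/ → [ʁ] after /ʐ/ (stop → fricative, matching a fricative) — only manner changes, and always toward the preceding segment.
The trigger is the preceding segment, so the direction is progressive (perseverative).

progressive manner assimilation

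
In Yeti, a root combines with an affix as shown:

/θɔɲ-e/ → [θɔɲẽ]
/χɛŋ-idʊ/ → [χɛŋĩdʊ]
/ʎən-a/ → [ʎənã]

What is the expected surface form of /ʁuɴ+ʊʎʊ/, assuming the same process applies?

The data show progressive nasality assimilation (vowel nasalisation): /e/ → [ẽ] after /ɲ/; /i/ → [ĩ] after /ŋ/; /a/ → [ã] after /n/ — a vowel is nasalised by an immediately preceding nasal consonant.
/ʊ/ sits next to the nasal /ɴ/ and is therefore nasalised to [ʊ̃].

[ʁuɴʊ̃ʎʊ]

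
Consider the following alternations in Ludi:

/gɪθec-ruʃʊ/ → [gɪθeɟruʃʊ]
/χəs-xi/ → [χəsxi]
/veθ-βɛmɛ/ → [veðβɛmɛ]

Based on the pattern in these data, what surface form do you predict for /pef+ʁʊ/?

The data show regressive voicing assimilation: /c/ → [ɟ] before /r/; /θ/ → [ð] before /β/. In each pair only voicing changes, matching the following consonant, while place and manner stay constant.
Nothing changes in [χəsxi]: there the adjacent consonants already agree in voicing (/s/ and /x/ are both voiceless), so this form is consistent with the same rule.
/f/ is a voiceless labiodental fricative. The following trigger /ʁ/ is voiced, so /f/ must become voiced as well.
Changing only its voicing to voiced gives [v] — the voiced labiodental fricative.

[pevʁʊ]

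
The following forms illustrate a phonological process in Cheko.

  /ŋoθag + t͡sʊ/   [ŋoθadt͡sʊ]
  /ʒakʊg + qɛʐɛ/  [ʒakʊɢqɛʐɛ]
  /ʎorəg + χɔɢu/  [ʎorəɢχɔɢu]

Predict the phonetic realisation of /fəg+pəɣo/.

[fəbpəɣo]

The data show regressive place assimilation: /g/ → [d] before /t͡s/; /g/ → [ɢ] before /q/; /g/ → [ɢ] before /χ/. In each pair only place changes, matching the following consonant, while manner and voice stay constant.
/g/ is a voiced velar stop. The following trigger /p/ is bilabial, so /g/ must become bilabial as well.
The voiced bilabial stop is [b], so /g/ → [b].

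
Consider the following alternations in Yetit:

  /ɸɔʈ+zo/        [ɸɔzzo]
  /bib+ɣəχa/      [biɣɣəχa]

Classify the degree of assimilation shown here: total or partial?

total assimilation

The segment that alternates is /ʈ/, which surfaces as [z] when adjacent to /z/.
The output [z] is identical to the trigger /z/ — every feature (place, manner, voicing) has been copied — so this is total assimilation.
The other form behaves the same way: /b/ → [ɣ] before /ɣ/ — in each case the output is a copy of the following consonant.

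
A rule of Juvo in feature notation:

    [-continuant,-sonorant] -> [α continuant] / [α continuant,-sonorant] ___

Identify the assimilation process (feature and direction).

progressive manner assimilation

The shared variable α links the value of [continuant] on the target to that of the neighbouring obstruent. [continuant] distinguishes stops from fricatives — a manner-of-articulation feature — so this is manner assimilation.
The conditioning segment sits to the left of the focus bar, meaning the trigger precedes the segment that changes — progressive assimilation.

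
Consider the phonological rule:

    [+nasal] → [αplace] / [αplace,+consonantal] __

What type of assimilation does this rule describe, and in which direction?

progressive place assimilation

The rule copies the place features (abbreviated [place]) from the environment onto the target, so the assimilating feature is place.
Since the environment is written before the underscore, the trigger precedes the target; the direction is progressive.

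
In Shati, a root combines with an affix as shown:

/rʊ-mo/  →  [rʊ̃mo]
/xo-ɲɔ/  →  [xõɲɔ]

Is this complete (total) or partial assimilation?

The vowel /ʊ/ surfaces as nasalised [ʊ̃] next to the following nasal /m/ — it has acquired the [+nasal] feature of its neighbour.
The other form shows the same pattern: /o/ → [õ] before /ɲ/ — each time a vowel is nasalised next to a following nasal.

partial assimilation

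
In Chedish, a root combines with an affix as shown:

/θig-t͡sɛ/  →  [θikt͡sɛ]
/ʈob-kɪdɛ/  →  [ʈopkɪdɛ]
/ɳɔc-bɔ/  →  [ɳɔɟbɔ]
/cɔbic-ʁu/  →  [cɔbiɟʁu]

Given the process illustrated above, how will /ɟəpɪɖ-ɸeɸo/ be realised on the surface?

[ɟəpɪʈɸeɸo]

The data show regressive voicing assimilation: /g/ → [k] before /t͡s/; /b/ → [p] before /k/; /c/ → [ɟ] before /b/; /c/ → [ɟ] before /ʁ/. In each pair only voicing changes, matching the following consonant, while place and manner stay constant.
The rule targets /ɖ/ (voiced retroflex stop), which sits before the trigger /ɸ/ (voiceless).
A voiceless retroflex stop is [ʈ], so the surface segment is [ʈ].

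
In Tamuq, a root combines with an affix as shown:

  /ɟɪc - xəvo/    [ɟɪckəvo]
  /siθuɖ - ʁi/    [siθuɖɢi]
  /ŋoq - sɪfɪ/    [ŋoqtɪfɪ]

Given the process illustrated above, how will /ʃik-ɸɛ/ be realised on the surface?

[ʃikpɛ]

The data show progressive manner assimilation: /x/ → [k] after /c/; /ʁ/ → [ɢ] after /ɖ/; /s/ → [t] after /q/. In each pair only manner changes, matching the preceding consonant, while place and voice stay constant.
/ɸ/ is a voiceless bilabial fricative. The preceding trigger /k/ is a stop, so /ɸ/ must become a stop as well.
The voiceless bilabial stop is [p], so /ɸ/ → [p].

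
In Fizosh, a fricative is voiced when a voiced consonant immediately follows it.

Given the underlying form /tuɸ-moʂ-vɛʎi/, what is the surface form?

[tuβmoʐvɛʎi]

/ɸ/ is a voiceless bilabial fricative. The following trigger /m/ is voiced, so /ɸ/ must become voiced as well.
The voiced bilabial fricative is [β], so /ɸ/ → [β].
At the second juncture, /ʂ/ likewise becomes [ʐ] adjacent to /v/.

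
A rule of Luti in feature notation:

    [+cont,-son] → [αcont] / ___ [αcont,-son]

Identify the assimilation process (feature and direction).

The shared variable α links the value of [cont] on the target to that of the neighbouring obstruent. [cont] distinguishes stops from fricatives — a manner-of-articulation feature — so this is manner assimilation.
Since the environment is written after the underscore, the trigger follows the target; the direction is regressive.

regressive manner assimilation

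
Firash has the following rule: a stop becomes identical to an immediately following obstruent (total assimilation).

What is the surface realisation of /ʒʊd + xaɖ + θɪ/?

/d/ is the segment targeted by the rule; it sits immediately before /x/, so it assimilates completely and surfaces as [x].
At the second juncture, /ɖ/ likewise becomes [θ] adjacent to /θ/.

[ʒʊxxaθθɪ]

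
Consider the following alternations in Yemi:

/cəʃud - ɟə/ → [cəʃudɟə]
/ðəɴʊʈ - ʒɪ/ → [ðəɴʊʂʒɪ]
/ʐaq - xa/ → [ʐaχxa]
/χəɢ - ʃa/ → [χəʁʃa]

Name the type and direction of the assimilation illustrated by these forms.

regressive manner assimilation

Underlying /ʈ/ is realised as [ʂ] next to /ʒ/; /ʒ/ itself does not change.
The change stop → fricative matches the manner of the following /ʒ/, identifying this as manner assimilation.
Place and voice are unchanged, so the assimilation is partial, not total.
The same holds elsewhere in the data: /q/ → [χ] before /x/ (stop → fricative, matching a fricative); /ɢ/ → [ʁ] before /ʃ/ (stop → fricative, matching a fricative) — only manner changes, and always toward the following segment.
Nothing changes in [cəʃudɟə]: there the adjacent consonants already agree in manner (/d/ and /ɟ/ are both stops), so this form is consistent with the same rule.
Since the segment that changes precedes the conditioning segment, the assimilation is regressive.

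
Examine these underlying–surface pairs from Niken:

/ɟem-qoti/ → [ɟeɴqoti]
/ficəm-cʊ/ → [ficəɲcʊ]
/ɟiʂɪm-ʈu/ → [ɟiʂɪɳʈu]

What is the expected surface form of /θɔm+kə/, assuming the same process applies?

[θɔŋkə]

The data show regressive place assimilation: /m/ → [ɴ] before /q/; /m/ → [ɲ] before /c/; /m/ → [ɳ] before /ʈ/. In each pair only place changes, matching the following consonant, while manner and voice stay constant.
The rule targets /m/ (voiced bilabial nasal), which sits before the trigger /k/ (velar).
The voiced velar nasal is [ŋ], so /m/ → [ŋ].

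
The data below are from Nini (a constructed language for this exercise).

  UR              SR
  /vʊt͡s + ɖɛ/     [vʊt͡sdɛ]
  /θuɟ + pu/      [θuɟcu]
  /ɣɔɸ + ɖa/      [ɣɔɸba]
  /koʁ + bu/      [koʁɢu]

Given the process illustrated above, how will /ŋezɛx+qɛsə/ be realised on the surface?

The data show progressive place assimilation: /ɖ/ → [d] after /t͡s/; /p/ → [c] after /ɟ/; /ɖ/ → [b] after /ɸ/; /b/ → [ɢ] after /ʁ/. In each pair only place changes, matching the preceding consonant, while manner and voice stay constant.
/q/ is a voiceless uvular stop. The preceding trigger /x/ is velar, so /q/ must become velar as well.
The voiceless velar stop is [k], so /q/ → [k].

[ŋezɛxkɛsə]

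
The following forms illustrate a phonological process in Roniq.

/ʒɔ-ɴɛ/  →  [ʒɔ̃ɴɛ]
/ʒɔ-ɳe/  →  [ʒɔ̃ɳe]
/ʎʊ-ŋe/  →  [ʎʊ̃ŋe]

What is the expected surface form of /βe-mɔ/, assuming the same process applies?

[βẽmɔ]

The data show regressive nasality assimilation (vowel nasalisation): /ɔ/ → [ɔ̃] before /ɴ/; /ɔ/ → [ɔ̃] before /ɳ/; /ʊ/ → [ʊ̃] before /ŋ/ — a vowel is nasalised by an immediately following nasal consonant.
/e/ sits next to the nasal /m/ and is therefore nasalised to [ẽ].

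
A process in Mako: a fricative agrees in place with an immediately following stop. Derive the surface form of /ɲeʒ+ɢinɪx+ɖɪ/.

/ʒ/ is a voiced postalveolar fricative. The following trigger /ɢ/ is uvular, so /ʒ/ must become uvular as well.
Changing only its place to uvular gives [ʁ] — the voiced uvular fricative.
The same rule applies at the second boundary: /x/ → [ʂ] next to /ɖ/.

[ɲeʁɢinɪʂɖɪ]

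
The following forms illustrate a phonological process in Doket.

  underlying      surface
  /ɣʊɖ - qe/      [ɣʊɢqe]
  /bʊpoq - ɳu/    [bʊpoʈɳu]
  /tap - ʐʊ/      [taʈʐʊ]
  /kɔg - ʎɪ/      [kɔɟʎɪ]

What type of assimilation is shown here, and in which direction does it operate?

regressive place assimilation

The segment that alternates is /ɖ/, which surfaces as [ɢ] when adjacent to /q/.
The change retroflex → uvular matches the place of the following /q/, identifying this as place assimilation.
Manner and voice are unchanged, so the assimilation is partial, not total.
The same holds elsewhere in the data: /q/ → [ʈ] before /ɳ/ (uvular → retroflex, matching retroflex); /p/ → [ʈ] before /ʐ/ (bilabial → retroflex, matching retroflex); /g/ → [ɟ] before /ʎ/ (velar → palatal, matching palatal) — only place changes, and always toward the following segment.
The trigger is the following segment, so the direction is regressive (anticipatory).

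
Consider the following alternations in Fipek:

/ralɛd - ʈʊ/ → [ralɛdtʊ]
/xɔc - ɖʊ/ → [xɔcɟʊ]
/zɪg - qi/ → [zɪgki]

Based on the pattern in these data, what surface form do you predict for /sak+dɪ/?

[sakgɪ]

The data show progressive place assimilation: /ʈ/ → [t] after /d/; /ɖ/ → [ɟ] after /c/; /q/ → [k] after /g/. In each pair only place changes, matching the preceding consonant, while manner and voice stay constant.
/d/ is a voiced alveolar stop. The preceding trigger /k/ is velar, so /d/ must become velar as well.
The voiced velar stop is [g], so /d/ → [g].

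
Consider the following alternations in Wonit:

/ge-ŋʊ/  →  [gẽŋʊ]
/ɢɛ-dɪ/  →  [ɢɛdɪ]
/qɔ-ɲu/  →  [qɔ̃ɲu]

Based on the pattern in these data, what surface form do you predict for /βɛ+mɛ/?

The data show regressive nasality assimilation (vowel nasalisation): /e/ → [ẽ] before /ŋ/; /ɔ/ → [ɔ̃] before /ɲ/ — a vowel is nasalised by an immediately following nasal consonant.
No change occurs in [ɢɛdɪ] because the vowel at the boundary is adjacent to an oral consonant, not a nasal (/ɛ/ next to /d/).
The vowel /ɛ/ is adjacent to the following nasal /m/, so it acquires [+nasal] and surfaces as [ɛ̃].

[βɛ̃mɛ]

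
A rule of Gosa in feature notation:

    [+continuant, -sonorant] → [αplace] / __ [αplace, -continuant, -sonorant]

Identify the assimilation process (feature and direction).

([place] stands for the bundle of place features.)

regressive place assimilation

The rule copies the place features (abbreviated [place]) from the environment onto the target, so the assimilating feature is place.
Since the environment is written after the underscore, the trigger follows the target; the direction is regressive.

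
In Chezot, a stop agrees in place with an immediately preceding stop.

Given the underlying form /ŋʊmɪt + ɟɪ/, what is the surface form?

[ŋʊmɪtdɪ]

/ɟ/ is a voiced palatal stop. The preceding trigger /t/ is alveolar, so /ɟ/ must become alveolar as well.
The voiced alveolar stop is [d], so /ɟ/ → [d].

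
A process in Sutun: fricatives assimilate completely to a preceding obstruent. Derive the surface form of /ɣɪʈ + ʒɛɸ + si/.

[ɣɪʈʈɛɸɸi]

/ʒ/ is the segment targeted by the rule; it sits immediately after /ʈ/, so it assimilates completely and surfaces as [ʈ].
The same rule applies at the second boundary: /s/ → [ɸ] next to /ɸ/.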